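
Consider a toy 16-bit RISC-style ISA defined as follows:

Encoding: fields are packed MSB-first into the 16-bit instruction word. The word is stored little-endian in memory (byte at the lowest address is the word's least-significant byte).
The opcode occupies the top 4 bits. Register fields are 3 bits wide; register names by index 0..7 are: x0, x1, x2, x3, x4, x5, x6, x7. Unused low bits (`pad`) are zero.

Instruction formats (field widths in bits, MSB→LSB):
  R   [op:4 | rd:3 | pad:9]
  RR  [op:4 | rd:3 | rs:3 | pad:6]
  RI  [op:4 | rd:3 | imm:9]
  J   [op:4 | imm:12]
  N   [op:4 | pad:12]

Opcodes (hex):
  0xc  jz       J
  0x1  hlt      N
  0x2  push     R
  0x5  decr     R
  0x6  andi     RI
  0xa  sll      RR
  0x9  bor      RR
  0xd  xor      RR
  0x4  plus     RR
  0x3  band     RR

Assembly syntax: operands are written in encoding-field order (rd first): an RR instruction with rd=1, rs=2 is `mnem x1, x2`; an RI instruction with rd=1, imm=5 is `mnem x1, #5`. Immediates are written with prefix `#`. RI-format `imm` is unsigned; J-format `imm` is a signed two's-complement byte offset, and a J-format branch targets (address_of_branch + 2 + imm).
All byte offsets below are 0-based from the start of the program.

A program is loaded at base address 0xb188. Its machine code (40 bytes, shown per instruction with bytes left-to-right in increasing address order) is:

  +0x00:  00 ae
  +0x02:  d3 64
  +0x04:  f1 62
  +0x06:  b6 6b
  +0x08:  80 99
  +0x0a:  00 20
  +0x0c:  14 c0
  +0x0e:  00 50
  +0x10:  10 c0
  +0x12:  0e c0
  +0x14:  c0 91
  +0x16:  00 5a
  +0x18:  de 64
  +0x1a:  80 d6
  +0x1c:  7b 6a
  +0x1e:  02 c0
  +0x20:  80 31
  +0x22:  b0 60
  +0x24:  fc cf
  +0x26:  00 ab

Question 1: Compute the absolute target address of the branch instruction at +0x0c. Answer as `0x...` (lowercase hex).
0xb1aa

@+0c  little-endian(14 c0) = 0xc014
  op=0xc014>>12=0xc ⇒ jz (J)
  imm: (w>>0)&0xfff=0x14 → #20
  target = base 0xb188 + off 0x0c + 2 + imm 20 = 0xb1aa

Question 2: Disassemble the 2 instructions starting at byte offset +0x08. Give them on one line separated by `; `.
bor x4, x6; push x0

off 0x08: read 80 99 as little → 0x9980
  op=0x9980>>12=0x9 ⇒ bor (RR)
  rd: (w>>9)&0x7=0x4 → x4
  rs: (w>>6)&0x7=0x6 → x6
off 0x0a: read 00 20 as little → 0x2000
  op=0x2000>>12=0x2 ⇒ push (R)
  rd: (w>>9)&0x7=0x0 → x0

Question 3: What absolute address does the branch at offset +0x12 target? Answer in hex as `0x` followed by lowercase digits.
@+12  little-endian(0e c0) = 0xc00e
  top 4b → 0xc → jz [J]
  imm@[11:0]=0xe ⇒ #14
  target = base 0xb188 + off 0x12 + 2 + imm 14 = 0xb1aa

0xb1aa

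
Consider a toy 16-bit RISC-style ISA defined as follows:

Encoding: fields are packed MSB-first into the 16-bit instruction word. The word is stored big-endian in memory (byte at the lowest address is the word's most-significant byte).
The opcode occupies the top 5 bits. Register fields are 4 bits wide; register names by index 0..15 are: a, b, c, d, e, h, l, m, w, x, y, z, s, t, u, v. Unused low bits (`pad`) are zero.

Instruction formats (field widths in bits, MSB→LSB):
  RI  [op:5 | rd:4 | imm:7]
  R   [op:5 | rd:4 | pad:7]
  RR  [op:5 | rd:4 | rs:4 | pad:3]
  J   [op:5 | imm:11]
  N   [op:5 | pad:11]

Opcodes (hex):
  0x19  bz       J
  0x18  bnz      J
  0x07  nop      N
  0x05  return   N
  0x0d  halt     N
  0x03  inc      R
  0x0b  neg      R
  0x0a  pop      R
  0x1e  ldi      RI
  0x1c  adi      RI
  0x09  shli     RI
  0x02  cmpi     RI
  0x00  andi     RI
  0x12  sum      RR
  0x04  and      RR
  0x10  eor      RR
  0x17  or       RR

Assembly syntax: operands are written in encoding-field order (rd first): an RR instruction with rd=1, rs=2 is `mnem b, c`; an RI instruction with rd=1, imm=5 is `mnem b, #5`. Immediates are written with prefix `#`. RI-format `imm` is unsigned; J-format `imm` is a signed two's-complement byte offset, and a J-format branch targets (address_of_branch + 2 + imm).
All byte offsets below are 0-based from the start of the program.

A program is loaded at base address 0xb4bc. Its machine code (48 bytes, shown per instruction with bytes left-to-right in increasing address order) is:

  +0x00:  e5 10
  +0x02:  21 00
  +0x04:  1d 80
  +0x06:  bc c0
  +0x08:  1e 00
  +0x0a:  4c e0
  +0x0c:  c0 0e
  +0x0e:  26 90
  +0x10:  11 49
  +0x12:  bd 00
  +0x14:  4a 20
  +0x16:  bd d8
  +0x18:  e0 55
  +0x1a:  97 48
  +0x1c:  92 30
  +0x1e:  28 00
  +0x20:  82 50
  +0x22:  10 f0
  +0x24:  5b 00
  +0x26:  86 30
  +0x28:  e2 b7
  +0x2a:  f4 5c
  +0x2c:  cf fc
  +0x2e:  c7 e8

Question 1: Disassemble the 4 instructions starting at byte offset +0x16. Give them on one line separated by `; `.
or z, z; adi a, #85; sum u, x; sum e, l

[16] bd d8 → 0xbdd8
  opcode bits[15:11]=0x17: or/RR
  rd: (w>>7)&0xf=0xb → z
  rs: (w>>3)&0xf=0xb → z
[18] e0 55 → 0xe055
  opcode bits[15:11]=0x1c: adi/RI
  rd: (w>>7)&0xf=0x0 → a
  imm: (w>>0)&0x7f=0x55 → #85
[1a] 97 48 → 0x9748
  opcode bits[15:11]=0x12: sum/RR
  rd: (w>>7)&0xf=0xe → u
  rs: (w>>3)&0xf=0x9 → x
[1c] 92 30 → 0x9230
  opcode bits[15:11]=0x12: sum/RR
  rd: (w>>7)&0xf=0x4 → e
  rs: (w>>3)&0xf=0x6 → l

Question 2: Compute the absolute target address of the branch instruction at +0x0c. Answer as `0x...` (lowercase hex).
0xb4d8

@+0c  big-endian(c0 0e) = 0xc00e
  op=0xc00e>>11=0x18 ⇒ bnz (J)
  imm: (w>>0)&0x7ff=0xe → #14
  target = base 0xb4bc + off 0x0c + 2 + imm 14 = 0xb4d8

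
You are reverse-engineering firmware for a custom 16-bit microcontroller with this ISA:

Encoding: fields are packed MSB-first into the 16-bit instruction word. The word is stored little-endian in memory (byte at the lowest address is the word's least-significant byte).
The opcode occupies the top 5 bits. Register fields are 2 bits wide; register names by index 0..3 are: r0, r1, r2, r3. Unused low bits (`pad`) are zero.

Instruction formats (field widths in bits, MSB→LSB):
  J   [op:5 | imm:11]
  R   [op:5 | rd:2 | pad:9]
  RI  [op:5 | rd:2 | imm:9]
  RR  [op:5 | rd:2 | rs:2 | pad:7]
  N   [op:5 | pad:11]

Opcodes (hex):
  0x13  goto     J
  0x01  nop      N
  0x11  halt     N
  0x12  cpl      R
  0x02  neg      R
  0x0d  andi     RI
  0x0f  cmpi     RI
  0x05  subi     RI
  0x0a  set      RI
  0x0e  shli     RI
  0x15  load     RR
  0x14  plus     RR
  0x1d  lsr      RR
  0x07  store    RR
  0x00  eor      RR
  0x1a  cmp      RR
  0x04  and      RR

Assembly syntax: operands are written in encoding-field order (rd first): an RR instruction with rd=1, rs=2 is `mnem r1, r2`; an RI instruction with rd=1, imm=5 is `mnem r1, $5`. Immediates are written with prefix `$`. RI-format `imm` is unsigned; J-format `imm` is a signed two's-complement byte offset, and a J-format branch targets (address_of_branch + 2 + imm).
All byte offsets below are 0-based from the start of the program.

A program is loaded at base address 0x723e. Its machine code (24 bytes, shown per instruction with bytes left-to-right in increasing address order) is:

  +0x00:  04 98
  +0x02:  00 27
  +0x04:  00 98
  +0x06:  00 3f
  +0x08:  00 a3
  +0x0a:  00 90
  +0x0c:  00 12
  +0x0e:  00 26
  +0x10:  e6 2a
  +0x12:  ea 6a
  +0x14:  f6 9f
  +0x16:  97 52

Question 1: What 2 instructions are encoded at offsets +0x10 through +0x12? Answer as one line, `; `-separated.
+0x10: e6 2a ⇒ word 0x2ae6 (little)
  top 5b → 0x5 → subi [RI]
  [10:9] rd=1 = r1
  [8:0] imm=230 = $230
+0x12: ea 6a ⇒ word 0x6aea (little)
  top 5b → 0xd → andi [RI]
  [10:9] rd=1 = r1
  [8:0] imm=234 = $234

subi r1, $230; andi r1, $234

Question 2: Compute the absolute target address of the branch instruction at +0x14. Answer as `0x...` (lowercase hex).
+0x14: f6 9f ⇒ word 0x9ff6 (little)
  top 5b → 0x13 → goto [J]
  imm@[10:0]=0x7f6 (s11→-10) ⇒ $-10
  target = base 0x723e + off 0x14 + 2 + imm -10 = 0x724a

0x724a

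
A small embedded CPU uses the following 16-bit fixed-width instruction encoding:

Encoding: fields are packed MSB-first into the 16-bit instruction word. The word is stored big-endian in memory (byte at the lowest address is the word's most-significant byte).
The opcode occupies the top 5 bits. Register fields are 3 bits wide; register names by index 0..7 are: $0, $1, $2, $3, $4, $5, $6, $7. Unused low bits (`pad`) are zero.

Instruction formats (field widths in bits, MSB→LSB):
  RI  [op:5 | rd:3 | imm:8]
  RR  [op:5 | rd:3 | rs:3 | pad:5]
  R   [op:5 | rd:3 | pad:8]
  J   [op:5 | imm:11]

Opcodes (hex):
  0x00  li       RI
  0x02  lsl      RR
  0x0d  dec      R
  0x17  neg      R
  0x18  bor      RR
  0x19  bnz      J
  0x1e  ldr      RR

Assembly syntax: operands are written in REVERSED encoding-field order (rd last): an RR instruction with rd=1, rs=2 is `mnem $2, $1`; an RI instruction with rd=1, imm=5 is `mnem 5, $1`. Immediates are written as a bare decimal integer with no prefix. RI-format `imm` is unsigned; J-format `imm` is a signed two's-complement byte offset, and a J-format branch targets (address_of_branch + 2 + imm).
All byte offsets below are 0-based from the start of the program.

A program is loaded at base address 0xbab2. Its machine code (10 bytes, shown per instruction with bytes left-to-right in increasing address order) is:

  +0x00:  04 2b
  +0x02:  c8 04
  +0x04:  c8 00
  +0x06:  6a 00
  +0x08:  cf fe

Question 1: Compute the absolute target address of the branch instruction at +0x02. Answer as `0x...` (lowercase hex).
off 0x02: read c8 04 as big → 0xc804
  op=0xc804>>11=0x19 ⇒ bnz (J)
  imm@[10:0]=0x4 ⇒ 4
  target = base 0xbab2 + off 0x02 + 2 + imm 4 = 0xbaba

0xbaba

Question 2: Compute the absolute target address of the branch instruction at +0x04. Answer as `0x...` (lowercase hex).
0xbab8

off 0x04: read c8 00 as big → 0xc800
  opcode bits[15:11]=0x19: bnz/J
  [10:0] imm=0 = 0
  target = base 0xbab2 + off 0x04 + 2 + imm 0 = 0xbab8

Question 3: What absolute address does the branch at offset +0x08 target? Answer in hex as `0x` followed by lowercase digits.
[08] cf fe → 0xcffe
  top 5b → 0x19 → bnz [J]
  imm@[10:0]=0x7fe (s11→-2) ⇒ -2
  target = base 0xbab2 + off 0x08 + 2 + imm -2 = 0xbaba

0xbaba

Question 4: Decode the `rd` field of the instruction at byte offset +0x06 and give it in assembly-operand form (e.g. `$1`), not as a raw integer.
$2

[06] 6a 00 → 0x6a00
  op=0x6a00>>11=0xd ⇒ dec (R)
  [10:8] rd=2 = $2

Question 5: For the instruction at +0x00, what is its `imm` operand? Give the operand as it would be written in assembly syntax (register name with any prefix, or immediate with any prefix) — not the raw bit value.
43

+0x00: 04 2b ⇒ word 0x042b (big)
  top 5b → 0x0 → li [RI]
  [10:8] rd=4 = $4
  [7:0] imm=43 = 43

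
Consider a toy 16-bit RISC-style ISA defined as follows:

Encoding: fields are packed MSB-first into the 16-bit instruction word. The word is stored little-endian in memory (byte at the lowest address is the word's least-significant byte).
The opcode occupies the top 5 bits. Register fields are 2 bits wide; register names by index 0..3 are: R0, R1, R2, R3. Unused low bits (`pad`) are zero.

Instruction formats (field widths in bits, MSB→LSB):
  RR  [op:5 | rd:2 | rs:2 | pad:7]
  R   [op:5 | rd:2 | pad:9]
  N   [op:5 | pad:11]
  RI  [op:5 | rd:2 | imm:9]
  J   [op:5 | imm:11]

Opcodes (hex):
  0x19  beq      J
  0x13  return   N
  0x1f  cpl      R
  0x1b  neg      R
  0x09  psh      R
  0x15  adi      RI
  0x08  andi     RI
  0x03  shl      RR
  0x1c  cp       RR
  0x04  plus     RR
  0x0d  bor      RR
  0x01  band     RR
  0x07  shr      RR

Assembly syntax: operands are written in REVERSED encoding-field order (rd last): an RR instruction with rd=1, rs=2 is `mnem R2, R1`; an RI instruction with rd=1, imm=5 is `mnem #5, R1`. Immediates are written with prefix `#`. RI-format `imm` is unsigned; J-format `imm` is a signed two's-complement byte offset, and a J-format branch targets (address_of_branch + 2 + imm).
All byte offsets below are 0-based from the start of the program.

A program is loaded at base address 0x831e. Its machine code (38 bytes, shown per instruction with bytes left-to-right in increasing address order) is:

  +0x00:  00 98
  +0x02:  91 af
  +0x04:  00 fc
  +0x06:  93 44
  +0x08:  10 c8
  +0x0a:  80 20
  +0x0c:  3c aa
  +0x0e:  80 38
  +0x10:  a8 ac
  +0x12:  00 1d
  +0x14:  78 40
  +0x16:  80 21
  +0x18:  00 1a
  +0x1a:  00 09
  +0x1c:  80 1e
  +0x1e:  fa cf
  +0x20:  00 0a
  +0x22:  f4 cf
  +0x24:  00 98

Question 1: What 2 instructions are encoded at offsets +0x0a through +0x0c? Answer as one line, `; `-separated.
plus R1, R0; adi #60, R1

+0x0a: 80 20 ⇒ word 0x2080 (little)
  top 5b → 0x4 → plus [RR]
  rd@[10:9]=0x0 ⇒ R0
  rs@[8:7]=0x1 ⇒ R1
+0x0c: 3c aa ⇒ word 0xaa3c (little)
  top 5b → 0x15 → adi [RI]
  rd@[10:9]=0x1 ⇒ R1
  imm@[8:0]=0x3c ⇒ #60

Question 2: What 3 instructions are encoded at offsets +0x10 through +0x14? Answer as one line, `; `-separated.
adi #168, R2; shl R2, R2; andi #120, R0

@+10  little-endian(a8 ac) = 0xaca8
  top 5b → 0x15 → adi [RI]
  rd@[10:9]=0x2 ⇒ R2
  imm@[8:0]=0xa8 ⇒ #168
@+12  little-endian(00 1d) = 0x1d00
  top 5b → 0x3 → shl [RR]
  rd@[10:9]=0x2 ⇒ R2
  rs@[8:7]=0x2 ⇒ R2
@+14  little-endian(78 40) = 0x4078
  top 5b → 0x8 → andi [RI]
  rd@[10:9]=0x0 ⇒ R0
  imm@[8:0]=0x78 ⇒ #120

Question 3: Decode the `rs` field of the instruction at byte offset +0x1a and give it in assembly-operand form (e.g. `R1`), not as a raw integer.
+0x1a: 00 09 ⇒ word 0x0900 (little)
  top 5b → 0x1 → band [RR]
  rd@[10:9]=0x0 ⇒ R0
  rs@[8:7]=0x2 ⇒ R2

R2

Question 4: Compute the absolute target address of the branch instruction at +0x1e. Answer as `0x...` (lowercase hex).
0x8338

+0x1e: fa cf ⇒ word 0xcffa (little)
  op=0xcffa>>11=0x19 ⇒ beq (J)
  imm: (w>>0)&0x7ff=0x7fa (s11→-6) → #-6
  target = base 0x831e + off 0x1e + 2 + imm -6 = 0x8338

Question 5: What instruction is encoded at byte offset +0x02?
adi #401, R3

@+02  little-endian(91 af) = 0xaf91
  op=0xaf91>>11=0x15 ⇒ adi (RI)
  rd@[10:9]=0x3 ⇒ R3
  imm@[8:0]=0x191 ⇒ #401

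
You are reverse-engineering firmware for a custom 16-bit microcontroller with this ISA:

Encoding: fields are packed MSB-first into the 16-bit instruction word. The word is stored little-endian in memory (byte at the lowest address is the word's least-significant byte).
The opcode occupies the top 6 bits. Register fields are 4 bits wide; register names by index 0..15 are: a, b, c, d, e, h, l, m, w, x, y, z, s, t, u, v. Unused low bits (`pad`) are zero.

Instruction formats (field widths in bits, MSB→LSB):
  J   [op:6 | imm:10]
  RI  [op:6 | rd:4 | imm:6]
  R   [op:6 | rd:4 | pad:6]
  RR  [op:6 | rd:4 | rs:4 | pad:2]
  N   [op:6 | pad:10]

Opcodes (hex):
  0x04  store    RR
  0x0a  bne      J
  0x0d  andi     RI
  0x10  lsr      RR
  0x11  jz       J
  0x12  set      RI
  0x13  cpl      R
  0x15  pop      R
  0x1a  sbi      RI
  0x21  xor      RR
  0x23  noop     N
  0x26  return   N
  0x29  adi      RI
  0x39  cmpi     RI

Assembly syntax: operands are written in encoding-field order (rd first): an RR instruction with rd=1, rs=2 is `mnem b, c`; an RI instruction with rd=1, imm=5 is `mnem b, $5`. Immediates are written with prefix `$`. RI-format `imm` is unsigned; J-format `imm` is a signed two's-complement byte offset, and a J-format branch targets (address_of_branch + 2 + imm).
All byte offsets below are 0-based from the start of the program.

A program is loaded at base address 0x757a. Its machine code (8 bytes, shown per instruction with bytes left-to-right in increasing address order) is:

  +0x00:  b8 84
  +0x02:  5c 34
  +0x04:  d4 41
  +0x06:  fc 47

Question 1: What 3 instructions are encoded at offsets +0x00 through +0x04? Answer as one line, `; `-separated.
xor c, u; andi b, $28; lsr m, h

off 0x00: read b8 84 as little → 0x84b8
  top 6b → 0x21 → xor [RR]
  rd: (w>>6)&0xf=0x2 → c
  rs: (w>>2)&0xf=0xe → u
off 0x02: read 5c 34 as little → 0x345c
  top 6b → 0xd → andi [RI]
  rd: (w>>6)&0xf=0x1 → b
  imm: (w>>0)&0x3f=0x1c → $28
off 0x04: read d4 41 as little → 0x41d4
  top 6b → 0x10 → lsr [RR]
  rd: (w>>6)&0xf=0x7 → m
  rs: (w>>2)&0xf=0x5 → h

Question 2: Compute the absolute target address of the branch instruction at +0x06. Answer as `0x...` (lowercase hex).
@+06  little-endian(fc 47) = 0x47fc
  top 6b → 0x11 → jz [J]
  imm@[9:0]=0x3fc (s10→-4) ⇒ $-4
  target = base 0x757a + off 0x06 + 2 + imm -4 = 0x757e

0x757e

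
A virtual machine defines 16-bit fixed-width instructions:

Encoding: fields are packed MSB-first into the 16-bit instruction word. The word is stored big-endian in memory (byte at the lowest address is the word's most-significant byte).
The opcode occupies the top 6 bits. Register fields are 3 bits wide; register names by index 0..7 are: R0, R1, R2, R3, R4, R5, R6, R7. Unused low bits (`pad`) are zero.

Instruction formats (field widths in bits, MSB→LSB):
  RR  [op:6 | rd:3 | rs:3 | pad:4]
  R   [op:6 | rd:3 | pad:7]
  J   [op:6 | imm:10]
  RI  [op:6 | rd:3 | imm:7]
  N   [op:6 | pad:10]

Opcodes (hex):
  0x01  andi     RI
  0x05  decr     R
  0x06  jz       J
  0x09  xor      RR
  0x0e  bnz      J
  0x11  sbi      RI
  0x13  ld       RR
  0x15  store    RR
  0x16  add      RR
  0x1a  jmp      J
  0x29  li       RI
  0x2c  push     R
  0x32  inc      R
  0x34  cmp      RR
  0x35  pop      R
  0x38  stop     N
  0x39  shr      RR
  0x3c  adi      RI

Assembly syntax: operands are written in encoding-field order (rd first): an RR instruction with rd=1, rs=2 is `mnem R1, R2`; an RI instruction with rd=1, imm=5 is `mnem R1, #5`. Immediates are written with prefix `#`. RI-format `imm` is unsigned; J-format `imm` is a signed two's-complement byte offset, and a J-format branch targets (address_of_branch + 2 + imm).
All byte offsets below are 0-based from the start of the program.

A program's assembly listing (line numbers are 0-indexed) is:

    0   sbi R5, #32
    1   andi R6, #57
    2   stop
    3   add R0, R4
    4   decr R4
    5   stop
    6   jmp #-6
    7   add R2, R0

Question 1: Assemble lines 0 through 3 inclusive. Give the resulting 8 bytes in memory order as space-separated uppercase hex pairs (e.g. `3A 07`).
46 A0 07 39 E0 00 58 40

line 0 (sbi): pack op=0x11:6|rd=5:3|imm=32:7 = 0x46a0; big→ 46 a0
line 1 (andi): pack op=0x1:6|rd=6:3|imm=57:7 = 0x0739; big→ 07 39
line 2 (stop): pack op=0x38:6|pad=0:10 = 0xe000; big→ e0 00
line 3 (add): pack op=0x16:6|rd=0:3|rs=4:3|pad=0:4 = 0x5840; big→ 58 40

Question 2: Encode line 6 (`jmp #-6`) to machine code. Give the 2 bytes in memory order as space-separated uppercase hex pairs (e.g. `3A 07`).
line 6 (jmp): pack op=0x1a:6|imm=-6:10 = 0x6bfa; big→ 6b fa

6B FA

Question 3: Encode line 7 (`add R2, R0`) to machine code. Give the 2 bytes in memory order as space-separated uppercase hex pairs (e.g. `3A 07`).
L7: add op=0x16:6|rd=2:3|rs=0:3|pad=0:4 ⇒ 0x5900 ⇒ big 59 00

59 00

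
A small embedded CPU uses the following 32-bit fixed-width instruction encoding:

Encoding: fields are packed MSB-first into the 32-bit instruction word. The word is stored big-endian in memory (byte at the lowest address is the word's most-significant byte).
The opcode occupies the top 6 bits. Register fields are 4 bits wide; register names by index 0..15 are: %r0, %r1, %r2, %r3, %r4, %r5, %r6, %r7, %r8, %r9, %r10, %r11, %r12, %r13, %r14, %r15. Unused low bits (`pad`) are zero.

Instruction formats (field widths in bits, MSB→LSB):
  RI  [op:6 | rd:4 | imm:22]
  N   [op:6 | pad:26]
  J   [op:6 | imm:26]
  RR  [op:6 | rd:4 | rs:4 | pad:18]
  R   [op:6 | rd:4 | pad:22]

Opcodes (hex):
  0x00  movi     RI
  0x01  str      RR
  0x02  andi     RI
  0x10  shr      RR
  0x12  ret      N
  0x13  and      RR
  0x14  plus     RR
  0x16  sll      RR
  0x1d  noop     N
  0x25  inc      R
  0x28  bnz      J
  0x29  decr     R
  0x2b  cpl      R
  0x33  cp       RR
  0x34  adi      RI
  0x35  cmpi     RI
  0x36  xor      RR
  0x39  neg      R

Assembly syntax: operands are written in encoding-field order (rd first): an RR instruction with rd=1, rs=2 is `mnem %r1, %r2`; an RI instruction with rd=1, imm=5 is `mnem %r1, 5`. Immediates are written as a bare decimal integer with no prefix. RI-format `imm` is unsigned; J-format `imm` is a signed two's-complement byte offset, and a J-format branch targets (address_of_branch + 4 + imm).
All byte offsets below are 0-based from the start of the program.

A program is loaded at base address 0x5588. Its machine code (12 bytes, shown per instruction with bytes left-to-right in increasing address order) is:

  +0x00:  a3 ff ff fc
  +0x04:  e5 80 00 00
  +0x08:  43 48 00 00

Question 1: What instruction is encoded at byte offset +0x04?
neg %r6

@+04  big-endian(e5 80 00 00) = 0xe5800000
  top 6b → 0x39 → neg [R]
  rd: (w>>22)&0xf=0x6 → %r6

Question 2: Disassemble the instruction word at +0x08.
shr %r13, %r2

+0x08: 43 48 00 00 ⇒ word 0x43480000 (big)
  op=0x43480000>>26=0x10 ⇒ shr (RR)
  rd: (w>>22)&0xf=0xd → %r13
  rs: (w>>18)&0xf=0x2 → %r2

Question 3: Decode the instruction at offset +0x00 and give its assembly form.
+0x00: a3 ff ff fc ⇒ word 0xa3fffffc (big)
  top 6b → 0x28 → bnz [J]
  [25:0] imm=67108860 (s26→-4) = -4

bnz -4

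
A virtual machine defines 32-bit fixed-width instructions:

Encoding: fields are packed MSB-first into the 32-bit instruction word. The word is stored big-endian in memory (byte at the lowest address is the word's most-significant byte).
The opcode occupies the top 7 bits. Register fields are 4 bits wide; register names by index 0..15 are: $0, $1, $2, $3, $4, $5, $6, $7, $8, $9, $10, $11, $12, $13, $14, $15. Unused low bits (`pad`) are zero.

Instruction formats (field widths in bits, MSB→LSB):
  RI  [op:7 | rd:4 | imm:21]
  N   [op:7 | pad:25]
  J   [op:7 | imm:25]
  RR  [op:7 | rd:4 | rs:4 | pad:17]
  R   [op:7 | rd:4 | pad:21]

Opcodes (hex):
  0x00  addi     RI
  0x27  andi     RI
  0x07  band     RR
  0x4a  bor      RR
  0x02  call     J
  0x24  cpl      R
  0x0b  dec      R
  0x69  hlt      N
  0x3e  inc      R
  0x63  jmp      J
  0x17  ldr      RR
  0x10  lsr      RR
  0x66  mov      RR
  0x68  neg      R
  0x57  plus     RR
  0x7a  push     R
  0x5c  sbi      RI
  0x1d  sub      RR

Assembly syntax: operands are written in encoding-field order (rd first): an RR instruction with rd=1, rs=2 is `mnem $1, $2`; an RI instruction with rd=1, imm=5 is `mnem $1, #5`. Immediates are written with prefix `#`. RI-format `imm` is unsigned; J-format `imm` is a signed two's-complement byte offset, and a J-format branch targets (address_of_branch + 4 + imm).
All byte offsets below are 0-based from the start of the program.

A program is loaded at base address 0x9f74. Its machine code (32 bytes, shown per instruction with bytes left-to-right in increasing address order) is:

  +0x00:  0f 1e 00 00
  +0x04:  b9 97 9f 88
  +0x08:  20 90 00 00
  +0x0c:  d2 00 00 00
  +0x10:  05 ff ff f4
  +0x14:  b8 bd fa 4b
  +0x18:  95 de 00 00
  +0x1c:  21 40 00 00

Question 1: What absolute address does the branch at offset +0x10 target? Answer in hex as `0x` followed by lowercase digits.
0x9f7c

off 0x10: read 05 ff ff f4 as big → 0x05fffff4
  opcode bits[31:25]=0x2: call/J
  imm@[24:0]=0x1fffff4 (s25→-12) ⇒ #-12
  target = base 0x9f74 + off 0x10 + 4 + imm -12 = 0x9f7c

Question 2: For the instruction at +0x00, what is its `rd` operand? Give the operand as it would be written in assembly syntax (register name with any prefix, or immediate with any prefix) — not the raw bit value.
$8

+0x00: 0f 1e 00 00 ⇒ word 0x0f1e0000 (big)
  top 7b → 0x7 → band [RR]
  rd: (w>>21)&0xf=0x8 → $8
  rs: (w>>17)&0xf=0xf → $15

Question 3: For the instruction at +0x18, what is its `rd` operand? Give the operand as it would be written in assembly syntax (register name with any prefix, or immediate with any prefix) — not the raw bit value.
+0x18: 95 de 00 00 ⇒ word 0x95de0000 (big)
  opcode bits[31:25]=0x4a: bor/RR
  [24:21] rd=14 = $14
  [20:17] rs=15 = $15

$14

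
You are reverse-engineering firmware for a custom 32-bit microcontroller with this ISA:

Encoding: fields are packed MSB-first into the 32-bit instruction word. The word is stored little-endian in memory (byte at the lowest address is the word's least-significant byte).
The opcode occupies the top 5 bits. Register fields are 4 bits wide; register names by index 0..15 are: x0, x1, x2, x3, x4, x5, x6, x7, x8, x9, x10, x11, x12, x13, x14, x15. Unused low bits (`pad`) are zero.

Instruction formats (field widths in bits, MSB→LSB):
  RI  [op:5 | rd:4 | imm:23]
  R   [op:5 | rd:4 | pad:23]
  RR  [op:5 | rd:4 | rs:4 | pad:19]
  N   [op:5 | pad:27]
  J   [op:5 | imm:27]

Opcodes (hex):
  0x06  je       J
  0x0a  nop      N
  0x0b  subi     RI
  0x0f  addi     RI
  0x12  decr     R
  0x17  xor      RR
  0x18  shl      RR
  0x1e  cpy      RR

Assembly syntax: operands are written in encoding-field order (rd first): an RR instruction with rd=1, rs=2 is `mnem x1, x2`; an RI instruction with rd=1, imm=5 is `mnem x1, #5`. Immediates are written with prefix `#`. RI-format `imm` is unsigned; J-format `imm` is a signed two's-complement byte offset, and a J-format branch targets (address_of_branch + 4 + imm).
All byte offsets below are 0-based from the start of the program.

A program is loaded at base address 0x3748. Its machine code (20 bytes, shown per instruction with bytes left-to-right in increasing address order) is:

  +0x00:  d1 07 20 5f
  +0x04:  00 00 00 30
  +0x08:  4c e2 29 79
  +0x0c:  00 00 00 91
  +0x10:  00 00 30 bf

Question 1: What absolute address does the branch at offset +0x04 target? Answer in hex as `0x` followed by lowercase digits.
0x3750

off 0x04: read 00 00 00 30 as little → 0x30000000
  top 5b → 0x6 → je [J]
  imm@[26:0]=0x0 ⇒ #0
  target = base 0x3748 + off 0x04 + 4 + imm 0 = 0x3750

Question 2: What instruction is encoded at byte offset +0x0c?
decr x2

+0x0c: 00 00 00 91 ⇒ word 0x91000000 (little)
  opcode bits[31:27]=0x12: decr/R
  rd: (w>>23)&0xf=0x2 → x2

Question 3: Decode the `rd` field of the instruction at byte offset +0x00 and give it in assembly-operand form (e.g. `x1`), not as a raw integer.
x14

off 0x00: read d1 07 20 5f as little → 0x5f2007d1
  opcode bits[31:27]=0xb: subi/RI
  [26:23] rd=14 = x14
  [22:0] imm=2099153 = #2099153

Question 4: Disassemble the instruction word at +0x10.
xor x14, x6

[10] 00 00 30 bf → 0xbf300000
  top 5b → 0x17 → xor [RR]
  rd: (w>>23)&0xf=0xe → x14
  rs: (w>>19)&0xf=0x6 → x6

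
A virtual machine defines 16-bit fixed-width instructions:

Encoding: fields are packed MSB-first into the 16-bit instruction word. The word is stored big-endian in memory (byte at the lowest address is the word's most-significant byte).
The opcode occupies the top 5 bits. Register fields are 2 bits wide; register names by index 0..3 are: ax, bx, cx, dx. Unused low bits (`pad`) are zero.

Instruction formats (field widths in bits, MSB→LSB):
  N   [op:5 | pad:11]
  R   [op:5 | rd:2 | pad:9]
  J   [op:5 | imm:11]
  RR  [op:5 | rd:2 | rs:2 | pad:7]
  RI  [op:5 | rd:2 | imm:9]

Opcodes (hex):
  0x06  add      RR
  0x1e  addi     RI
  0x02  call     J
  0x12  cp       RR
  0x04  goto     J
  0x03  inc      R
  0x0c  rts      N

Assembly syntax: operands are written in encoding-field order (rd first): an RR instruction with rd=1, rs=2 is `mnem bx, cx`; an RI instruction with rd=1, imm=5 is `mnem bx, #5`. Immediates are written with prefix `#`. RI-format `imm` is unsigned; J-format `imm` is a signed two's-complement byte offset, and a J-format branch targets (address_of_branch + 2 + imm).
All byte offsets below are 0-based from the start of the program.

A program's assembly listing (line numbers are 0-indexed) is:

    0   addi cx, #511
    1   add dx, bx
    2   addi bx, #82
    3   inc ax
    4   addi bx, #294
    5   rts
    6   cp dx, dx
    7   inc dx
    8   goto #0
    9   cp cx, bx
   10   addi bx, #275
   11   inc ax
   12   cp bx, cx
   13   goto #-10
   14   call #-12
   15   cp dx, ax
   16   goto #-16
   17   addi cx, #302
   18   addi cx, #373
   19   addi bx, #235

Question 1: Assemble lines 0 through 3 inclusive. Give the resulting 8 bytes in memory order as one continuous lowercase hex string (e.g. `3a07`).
L0: addi op=0x1e:5|rd=2:2|imm=511:9 ⇒ 0xf5ff ⇒ big f5 ff
L1: add op=0x6:5|rd=3:2|rs=1:2|pad=0:7 ⇒ 0x3680 ⇒ big 36 80
L2: addi op=0x1e:5|rd=1:2|imm=82:9 ⇒ 0xf252 ⇒ big f2 52
L3: inc op=0x3:5|rd=0:2|pad=0:9 ⇒ 0x1800 ⇒ big 18 00

f5ff3680f2521800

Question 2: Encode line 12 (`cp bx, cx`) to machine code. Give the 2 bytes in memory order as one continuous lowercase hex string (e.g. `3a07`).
line 12 (cp): pack op=0x12:5|rd=1:2|rs=2:2|pad=0:7 = 0x9300; big→ 93 00

9300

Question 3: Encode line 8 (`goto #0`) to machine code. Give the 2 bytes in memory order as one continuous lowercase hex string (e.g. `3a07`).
line 8 (goto): pack op=0x4:5|imm=0:11 = 0x2000; big→ 20 00

2000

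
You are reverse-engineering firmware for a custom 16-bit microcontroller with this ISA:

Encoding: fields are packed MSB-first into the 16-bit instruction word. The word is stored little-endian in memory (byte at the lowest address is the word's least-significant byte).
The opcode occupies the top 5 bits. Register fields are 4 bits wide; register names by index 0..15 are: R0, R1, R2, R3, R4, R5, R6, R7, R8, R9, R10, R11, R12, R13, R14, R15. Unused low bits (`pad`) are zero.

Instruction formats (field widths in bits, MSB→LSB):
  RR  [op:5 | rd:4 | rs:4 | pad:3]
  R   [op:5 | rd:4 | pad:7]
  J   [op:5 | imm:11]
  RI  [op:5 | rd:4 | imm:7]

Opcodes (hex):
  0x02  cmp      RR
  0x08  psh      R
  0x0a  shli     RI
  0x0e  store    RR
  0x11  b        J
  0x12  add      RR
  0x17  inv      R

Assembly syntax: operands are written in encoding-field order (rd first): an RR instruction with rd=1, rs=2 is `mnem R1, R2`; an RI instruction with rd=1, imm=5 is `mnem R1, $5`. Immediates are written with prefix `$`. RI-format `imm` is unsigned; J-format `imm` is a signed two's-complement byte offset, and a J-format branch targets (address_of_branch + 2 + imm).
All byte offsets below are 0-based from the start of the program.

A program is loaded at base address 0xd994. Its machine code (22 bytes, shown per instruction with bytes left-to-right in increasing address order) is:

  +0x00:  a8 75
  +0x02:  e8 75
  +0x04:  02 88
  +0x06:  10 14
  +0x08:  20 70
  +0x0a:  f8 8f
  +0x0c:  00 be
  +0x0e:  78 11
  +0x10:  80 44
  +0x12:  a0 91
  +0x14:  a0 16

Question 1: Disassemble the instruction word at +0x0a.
b $-8

[0a] f8 8f → 0x8ff8
  opcode bits[15:11]=0x11: b/J
  imm: (w>>0)&0x7ff=0x7f8 (s11→-8) → $-8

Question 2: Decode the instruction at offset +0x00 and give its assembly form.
@+00  little-endian(a8 75) = 0x75a8
  op=0x75a8>>11=0xe ⇒ store (RR)
  rd: (w>>7)&0xf=0xb → R11
  rs: (w>>3)&0xf=0x5 → R5

store R11, R5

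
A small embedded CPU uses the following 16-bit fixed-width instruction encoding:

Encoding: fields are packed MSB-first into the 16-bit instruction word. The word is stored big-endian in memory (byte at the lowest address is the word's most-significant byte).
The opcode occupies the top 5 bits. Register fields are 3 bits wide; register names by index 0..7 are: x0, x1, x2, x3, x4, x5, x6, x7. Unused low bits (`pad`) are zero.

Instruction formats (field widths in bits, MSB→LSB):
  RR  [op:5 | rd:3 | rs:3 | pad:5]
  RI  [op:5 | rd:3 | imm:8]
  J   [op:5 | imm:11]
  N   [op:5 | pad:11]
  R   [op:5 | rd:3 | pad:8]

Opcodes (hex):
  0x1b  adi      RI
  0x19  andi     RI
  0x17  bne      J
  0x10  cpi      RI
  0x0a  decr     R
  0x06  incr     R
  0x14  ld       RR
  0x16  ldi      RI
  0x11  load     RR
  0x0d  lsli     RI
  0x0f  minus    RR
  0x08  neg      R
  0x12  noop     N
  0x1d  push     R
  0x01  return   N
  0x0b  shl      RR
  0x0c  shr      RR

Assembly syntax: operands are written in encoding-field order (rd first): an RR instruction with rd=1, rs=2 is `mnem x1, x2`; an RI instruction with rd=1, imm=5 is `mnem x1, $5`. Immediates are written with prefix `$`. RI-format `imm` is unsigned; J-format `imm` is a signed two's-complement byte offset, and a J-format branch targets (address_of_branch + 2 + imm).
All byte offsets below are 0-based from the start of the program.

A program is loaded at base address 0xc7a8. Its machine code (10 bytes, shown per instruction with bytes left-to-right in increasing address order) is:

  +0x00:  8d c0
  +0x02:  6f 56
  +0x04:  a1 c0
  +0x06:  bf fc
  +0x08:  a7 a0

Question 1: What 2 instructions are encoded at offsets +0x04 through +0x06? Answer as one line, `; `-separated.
+0x04: a1 c0 ⇒ word 0xa1c0 (big)
  top 5b → 0x14 → ld [RR]
  [10:8] rd=1 = x1
  [7:5] rs=6 = x6
+0x06: bf fc ⇒ word 0xbffc (big)
  top 5b → 0x17 → bne [J]
  [10:0] imm=2044 (s11→-4) = $-4

ld x1, x6; bne $-4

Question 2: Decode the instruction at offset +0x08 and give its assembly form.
+0x08: a7 a0 ⇒ word 0xa7a0 (big)
  opcode bits[15:11]=0x14: ld/RR
  [10:8] rd=7 = x7
  [7:5] rs=5 = x5

ld x7, x5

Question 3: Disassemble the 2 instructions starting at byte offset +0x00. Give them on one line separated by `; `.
load x5, x6; lsli x7, $86

off 0x00: read 8d c0 as big → 0x8dc0
  opcode bits[15:11]=0x11: load/RR
  rd@[10:8]=0x5 ⇒ x5
  rs@[7:5]=0x6 ⇒ x6
off 0x02: read 6f 56 as big → 0x6f56
  opcode bits[15:11]=0xd: lsli/RI
  rd@[10:8]=0x7 ⇒ x7
  imm@[7:0]=0x56 ⇒ $86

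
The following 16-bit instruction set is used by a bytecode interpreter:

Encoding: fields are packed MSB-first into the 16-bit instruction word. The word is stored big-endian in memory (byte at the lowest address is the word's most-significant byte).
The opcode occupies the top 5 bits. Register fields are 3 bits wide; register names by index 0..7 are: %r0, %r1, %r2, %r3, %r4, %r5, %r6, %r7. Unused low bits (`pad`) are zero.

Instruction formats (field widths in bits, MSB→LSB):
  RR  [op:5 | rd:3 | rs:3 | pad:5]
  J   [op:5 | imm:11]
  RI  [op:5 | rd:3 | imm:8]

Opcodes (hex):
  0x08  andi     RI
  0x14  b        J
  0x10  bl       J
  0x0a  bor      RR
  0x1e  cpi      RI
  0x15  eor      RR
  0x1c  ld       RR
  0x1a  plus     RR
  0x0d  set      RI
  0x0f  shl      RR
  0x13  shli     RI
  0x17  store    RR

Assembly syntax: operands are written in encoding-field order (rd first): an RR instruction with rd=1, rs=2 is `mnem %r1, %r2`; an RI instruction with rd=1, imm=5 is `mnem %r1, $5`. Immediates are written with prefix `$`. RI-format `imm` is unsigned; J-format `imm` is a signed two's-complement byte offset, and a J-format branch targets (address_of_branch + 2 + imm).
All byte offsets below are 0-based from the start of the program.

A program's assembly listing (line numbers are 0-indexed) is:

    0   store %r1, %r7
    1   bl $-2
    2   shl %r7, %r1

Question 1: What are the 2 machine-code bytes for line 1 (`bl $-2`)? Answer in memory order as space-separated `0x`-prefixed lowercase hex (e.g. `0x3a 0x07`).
0x87 0xfe

line 1 (bl): pack op=0x10:5|imm=-2:11 = 0x87fe; big→ 87 fe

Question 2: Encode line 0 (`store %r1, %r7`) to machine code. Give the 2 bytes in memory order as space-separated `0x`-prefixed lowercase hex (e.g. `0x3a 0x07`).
0. store fields op=0x17:5|rd=1:3|rs=7:3|pad=0:5 → word b9e0h → b9 e0

0xb9 0xe0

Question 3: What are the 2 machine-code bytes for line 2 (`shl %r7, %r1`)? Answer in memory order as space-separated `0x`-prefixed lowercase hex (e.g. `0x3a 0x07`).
L2: shl op=0xf:5|rd=7:3|rs=1:3|pad=0:5 ⇒ 0x7f20 ⇒ big 7f 20

0x7f 0x20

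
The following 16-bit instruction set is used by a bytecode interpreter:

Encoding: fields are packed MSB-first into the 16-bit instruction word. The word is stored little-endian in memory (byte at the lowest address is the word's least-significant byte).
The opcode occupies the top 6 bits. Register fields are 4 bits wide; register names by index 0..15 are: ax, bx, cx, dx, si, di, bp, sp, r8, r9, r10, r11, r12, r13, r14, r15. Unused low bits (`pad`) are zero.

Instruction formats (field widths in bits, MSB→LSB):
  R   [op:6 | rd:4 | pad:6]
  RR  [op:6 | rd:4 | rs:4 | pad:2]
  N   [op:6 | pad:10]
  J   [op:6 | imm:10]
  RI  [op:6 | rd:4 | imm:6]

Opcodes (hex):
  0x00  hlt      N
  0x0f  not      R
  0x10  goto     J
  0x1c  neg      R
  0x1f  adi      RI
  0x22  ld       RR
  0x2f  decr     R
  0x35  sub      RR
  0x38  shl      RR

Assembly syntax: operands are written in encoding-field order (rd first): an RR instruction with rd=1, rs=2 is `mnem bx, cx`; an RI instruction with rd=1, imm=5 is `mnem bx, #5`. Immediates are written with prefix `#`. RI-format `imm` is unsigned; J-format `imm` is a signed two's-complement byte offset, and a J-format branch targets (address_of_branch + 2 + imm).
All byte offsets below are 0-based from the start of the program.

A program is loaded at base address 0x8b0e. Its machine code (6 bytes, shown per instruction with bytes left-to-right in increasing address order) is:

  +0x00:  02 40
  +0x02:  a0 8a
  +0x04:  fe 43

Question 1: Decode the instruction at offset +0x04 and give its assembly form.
goto #-2

+0x04: fe 43 ⇒ word 0x43fe (little)
  opcode bits[15:10]=0x10: goto/J
  [9:0] imm=1022 (s10→-2) = #-2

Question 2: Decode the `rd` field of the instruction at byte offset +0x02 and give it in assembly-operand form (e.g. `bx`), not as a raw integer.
+0x02: a0 8a ⇒ word 0x8aa0 (little)
  top 6b → 0x22 → ld [RR]
  rd@[9:6]=0xa ⇒ r10
  rs@[5:2]=0x8 ⇒ r8

r10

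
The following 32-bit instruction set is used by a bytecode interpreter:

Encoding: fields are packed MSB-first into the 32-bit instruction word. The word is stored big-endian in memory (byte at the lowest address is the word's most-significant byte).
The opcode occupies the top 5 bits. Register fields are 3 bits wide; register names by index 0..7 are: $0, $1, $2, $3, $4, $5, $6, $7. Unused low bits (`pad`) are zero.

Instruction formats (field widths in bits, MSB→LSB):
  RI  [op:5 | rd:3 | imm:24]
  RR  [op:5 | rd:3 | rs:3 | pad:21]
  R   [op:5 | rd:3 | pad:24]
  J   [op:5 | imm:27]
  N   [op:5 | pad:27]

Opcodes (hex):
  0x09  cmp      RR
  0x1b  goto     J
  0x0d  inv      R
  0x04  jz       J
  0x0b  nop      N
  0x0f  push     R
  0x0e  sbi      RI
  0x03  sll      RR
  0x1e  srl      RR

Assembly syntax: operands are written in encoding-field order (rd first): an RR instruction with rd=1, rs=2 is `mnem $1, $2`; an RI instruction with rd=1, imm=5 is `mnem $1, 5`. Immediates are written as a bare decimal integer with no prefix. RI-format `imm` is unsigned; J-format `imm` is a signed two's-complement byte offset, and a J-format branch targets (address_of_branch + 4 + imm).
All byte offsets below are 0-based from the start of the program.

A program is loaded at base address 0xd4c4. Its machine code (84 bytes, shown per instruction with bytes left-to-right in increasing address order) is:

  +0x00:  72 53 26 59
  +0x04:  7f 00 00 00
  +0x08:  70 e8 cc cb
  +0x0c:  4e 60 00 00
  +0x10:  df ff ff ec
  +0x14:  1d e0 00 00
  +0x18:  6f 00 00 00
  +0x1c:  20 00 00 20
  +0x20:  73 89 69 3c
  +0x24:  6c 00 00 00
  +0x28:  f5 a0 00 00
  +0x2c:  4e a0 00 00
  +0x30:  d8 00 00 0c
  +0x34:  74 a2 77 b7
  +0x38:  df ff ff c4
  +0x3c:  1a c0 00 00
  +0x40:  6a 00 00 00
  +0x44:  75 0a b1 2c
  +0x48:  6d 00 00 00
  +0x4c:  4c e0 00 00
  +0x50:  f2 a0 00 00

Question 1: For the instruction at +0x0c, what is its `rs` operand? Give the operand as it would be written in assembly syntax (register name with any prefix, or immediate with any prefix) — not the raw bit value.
@+0c  big-endian(4e 60 00 00) = 0x4e600000
  opcode bits[31:27]=0x9: cmp/RR
  [26:24] rd=6 = $6
  [23:21] rs=3 = $3

$3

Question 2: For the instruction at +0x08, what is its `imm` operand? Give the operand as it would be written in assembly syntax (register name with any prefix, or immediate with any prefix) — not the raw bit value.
15256779

[08] 70 e8 cc cb → 0x70e8cccb
  top 5b → 0xe → sbi [RI]
  [26:24] rd=0 = $0
  [23:0] imm=15256779 = 15256779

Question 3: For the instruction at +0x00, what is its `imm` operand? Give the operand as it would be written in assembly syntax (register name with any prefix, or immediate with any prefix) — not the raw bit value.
5449305

@+00  big-endian(72 53 26 59) = 0x72532659
  top 5b → 0xe → sbi [RI]
  [26:24] rd=2 = $2
  [23:0] imm=5449305 = 5449305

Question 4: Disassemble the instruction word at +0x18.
+0x18: 6f 00 00 00 ⇒ word 0x6f000000 (big)
  top 5b → 0xd → inv [R]
  [26:24] rd=7 = $7

inv $7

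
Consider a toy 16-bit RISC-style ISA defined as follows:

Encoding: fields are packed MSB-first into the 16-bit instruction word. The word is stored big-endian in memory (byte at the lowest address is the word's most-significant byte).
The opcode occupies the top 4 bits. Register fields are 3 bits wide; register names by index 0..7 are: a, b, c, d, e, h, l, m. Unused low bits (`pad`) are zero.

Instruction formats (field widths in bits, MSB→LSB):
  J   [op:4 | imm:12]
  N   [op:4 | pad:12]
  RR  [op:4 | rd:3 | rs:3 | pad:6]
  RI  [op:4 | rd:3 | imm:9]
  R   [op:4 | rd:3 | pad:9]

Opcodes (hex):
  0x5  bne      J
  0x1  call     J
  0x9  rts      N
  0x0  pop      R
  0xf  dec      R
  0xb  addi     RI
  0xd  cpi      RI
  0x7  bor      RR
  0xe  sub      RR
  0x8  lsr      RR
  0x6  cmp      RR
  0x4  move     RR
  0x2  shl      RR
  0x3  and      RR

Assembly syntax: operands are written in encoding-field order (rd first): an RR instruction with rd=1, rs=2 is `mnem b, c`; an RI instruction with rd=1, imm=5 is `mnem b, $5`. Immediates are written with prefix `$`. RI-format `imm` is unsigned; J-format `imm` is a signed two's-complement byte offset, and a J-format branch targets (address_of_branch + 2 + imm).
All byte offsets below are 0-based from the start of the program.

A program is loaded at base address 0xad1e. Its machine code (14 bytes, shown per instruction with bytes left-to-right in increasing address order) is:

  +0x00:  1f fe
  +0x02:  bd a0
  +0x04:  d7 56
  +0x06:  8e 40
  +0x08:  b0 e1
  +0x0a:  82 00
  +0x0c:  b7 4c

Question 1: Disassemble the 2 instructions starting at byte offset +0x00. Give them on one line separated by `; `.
call $-2; addi l, $416

off 0x00: read 1f fe as big → 0x1ffe
  opcode bits[15:12]=0x1: call/J
  imm: (w>>0)&0xfff=0xffe (s12→-2) → $-2
off 0x02: read bd a0 as big → 0xbda0
  opcode bits[15:12]=0xb: addi/RI
  rd: (w>>9)&0x7=0x6 → l
  imm: (w>>0)&0x1ff=0x1a0 → $416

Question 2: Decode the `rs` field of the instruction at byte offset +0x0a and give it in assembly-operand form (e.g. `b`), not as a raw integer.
a

off 0x0a: read 82 00 as big → 0x8200
  op=0x8200>>12=0x8 ⇒ lsr (RR)
  rd: (w>>9)&0x7=0x1 → b
  rs: (w>>6)&0x7=0x0 → a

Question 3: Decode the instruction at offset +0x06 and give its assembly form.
lsr m, b

@+06  big-endian(8e 40) = 0x8e40
  top 4b → 0x8 → lsr [RR]
  rd@[11:9]=0x7 ⇒ m
  rs@[8:6]=0x1 ⇒ b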